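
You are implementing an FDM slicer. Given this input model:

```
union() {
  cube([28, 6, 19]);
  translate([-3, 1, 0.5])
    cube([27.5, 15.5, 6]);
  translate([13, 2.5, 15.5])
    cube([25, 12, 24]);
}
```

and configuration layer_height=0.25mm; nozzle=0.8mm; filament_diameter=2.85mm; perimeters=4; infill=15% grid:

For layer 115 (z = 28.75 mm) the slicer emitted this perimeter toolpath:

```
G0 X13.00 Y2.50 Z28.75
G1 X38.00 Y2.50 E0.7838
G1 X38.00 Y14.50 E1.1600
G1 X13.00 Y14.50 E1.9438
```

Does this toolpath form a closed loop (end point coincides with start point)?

Start point (G0): (13.00, 2.50). End point (last G1): the path does not return to the start — open.

no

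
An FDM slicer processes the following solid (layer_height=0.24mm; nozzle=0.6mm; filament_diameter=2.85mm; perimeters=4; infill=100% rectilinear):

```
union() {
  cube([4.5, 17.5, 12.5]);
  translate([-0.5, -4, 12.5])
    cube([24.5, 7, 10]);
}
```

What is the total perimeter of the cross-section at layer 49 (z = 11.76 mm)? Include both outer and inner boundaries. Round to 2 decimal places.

At z = 11.76 mm: the cube (footprint 4.5×17.5) is included at this height (perimeter 44.00 mm); the cube at (-0.5, -4) is not intersected at this z (z outside [12.5, 22.5]); Merging all regions: only the 4.5×17.5 cube is present, so the union is just that shape — boundary = 44.00 mm. Overall, the cross-section is a single solid region. Total boundary length (outer) = 44.00 mm.

44.00 mm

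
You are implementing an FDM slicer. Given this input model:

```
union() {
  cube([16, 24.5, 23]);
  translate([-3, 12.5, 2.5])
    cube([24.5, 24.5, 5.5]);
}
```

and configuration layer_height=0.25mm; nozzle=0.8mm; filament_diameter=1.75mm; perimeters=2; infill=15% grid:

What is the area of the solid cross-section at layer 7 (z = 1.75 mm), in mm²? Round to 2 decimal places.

392.00 mm²

At z = 1.75 mm: the cube (footprint 16×24.5) is included at this height (area 392.00 mm²); the cube at (-3, 12.5) does not reach this height (z outside [2.5, 8]); Merging all regions: only the 16×24.5 cube is present, so the union is just that shape — area = 392.00 mm². Overall, the cross-section is a single solid region. Net area = 392.00 mm².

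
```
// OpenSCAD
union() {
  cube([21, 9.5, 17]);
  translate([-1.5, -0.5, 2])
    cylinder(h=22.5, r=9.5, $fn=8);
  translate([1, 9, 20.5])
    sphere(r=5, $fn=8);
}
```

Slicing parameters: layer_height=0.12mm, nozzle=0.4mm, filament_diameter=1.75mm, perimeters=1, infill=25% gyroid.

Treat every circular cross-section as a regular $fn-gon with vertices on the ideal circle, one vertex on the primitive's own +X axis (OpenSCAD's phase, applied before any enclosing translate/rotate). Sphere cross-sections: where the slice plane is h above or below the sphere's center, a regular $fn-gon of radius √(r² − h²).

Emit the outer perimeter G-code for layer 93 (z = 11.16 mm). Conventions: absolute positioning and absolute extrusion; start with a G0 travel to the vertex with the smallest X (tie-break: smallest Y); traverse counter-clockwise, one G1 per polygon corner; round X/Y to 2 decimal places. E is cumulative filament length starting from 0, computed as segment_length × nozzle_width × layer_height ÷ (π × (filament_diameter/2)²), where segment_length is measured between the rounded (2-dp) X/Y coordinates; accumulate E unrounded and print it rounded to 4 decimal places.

At z = 11.16 mm: the 21×9.5 cube contributes its full rectangle; the r=9.5 cylinder at (-1.5, -0.5) gives a regular 8-gon of circumradius 9.5 (constant along its height); the sphere at (1, 9) does not reach this height (|z−center|=9.340 > r=5); Combining (union): the regions partially overlap (shared area 46.08 mm²), so overlapping operands fuse into one piece — 1 connected region. The outline is a single polygon with 12 vertices. Extrusion per mm of travel: 0.4 × 0.12 / (π × 0.875²) = 0.019956. Accumulating E over each segment gives final E = 1.8086.

G0 X-11.00 Y-0.50 Z11.16
G1 X-8.22 Y-7.22 E0.1451
G1 X-1.50 Y-10.00 E0.2903
G1 X5.22 Y-7.22 E0.4354
G1 X8.00 Y-0.50 E0.5805
G1 X7.79 Y0.00 E0.5913
G1 X21.00 Y0.00 E0.8550
G1 X21.00 Y9.50 E1.0445
G1 X0.00 Y9.50 E1.4636
G1 X0.00 Y8.38 E1.4860
G1 X-1.50 Y9.00 E1.5184
G1 X-8.22 Y6.22 E1.6635
G1 X-11.00 Y-0.50 E1.8086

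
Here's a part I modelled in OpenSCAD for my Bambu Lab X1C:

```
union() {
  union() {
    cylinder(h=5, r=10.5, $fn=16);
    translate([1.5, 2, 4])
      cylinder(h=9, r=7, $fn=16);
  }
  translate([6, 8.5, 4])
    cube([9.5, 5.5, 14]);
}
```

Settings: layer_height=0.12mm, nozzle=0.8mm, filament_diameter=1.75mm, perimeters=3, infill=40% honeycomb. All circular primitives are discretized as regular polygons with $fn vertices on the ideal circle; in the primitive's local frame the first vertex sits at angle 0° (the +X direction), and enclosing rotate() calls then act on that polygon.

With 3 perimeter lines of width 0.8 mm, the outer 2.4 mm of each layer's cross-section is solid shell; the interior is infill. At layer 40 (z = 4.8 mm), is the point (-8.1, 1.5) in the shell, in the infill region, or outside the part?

At z = 4.8 mm: the cylinder: section is a regular 16-gon, circumradius r=10.5; the r=7 cylinder at (1.5, 2) gives a regular 16-gon of circumradius 7 (constant along its height); Combining (union): the r=7 cylinder at (1.5, 2) lies entirely inside the r=10.5 cylinder, so the union is just the r=10.5 cylinder — 1 connected region; the 9.5×5.5 cube at (6, 8.5) contributes its full rectangle; Combining (union): the 2 present regions are separate (no shared area or edge), so areas and boundary lengths simply add and each stays a separate island — 2 connected regions. Overall, the cross-section has 2 separate islands. The nearest boundary edge runs (-10.50, 0.00)→(-9.70, 4.02); distance from the point to it = 2.06 mm. (Shell/infill is judged within the island containing the point — the largest one.) The point is inside the cross-section, 2.06 mm from the nearest boundary — within the 2.4 mm shell band (3 × 0.8).

shell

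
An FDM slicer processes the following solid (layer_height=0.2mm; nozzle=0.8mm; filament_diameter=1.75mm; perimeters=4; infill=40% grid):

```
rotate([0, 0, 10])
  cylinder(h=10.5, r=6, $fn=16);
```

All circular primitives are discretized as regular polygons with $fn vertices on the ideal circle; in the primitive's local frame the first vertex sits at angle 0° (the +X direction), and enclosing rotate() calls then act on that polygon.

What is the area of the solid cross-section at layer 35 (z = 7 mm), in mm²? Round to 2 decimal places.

110.21 mm²

At z = 7 mm: the r=6 cylinder gives a regular 16-gon of circumradius 6 (constant along its height) (area = (16/2)·6.000²·sin(360°/16) = 110.21 mm²); (whole slice rotated 10° about Z — lengths, areas and connectivity unchanged). Overall, the cross-section is a single solid region. Net area = 110.21 mm².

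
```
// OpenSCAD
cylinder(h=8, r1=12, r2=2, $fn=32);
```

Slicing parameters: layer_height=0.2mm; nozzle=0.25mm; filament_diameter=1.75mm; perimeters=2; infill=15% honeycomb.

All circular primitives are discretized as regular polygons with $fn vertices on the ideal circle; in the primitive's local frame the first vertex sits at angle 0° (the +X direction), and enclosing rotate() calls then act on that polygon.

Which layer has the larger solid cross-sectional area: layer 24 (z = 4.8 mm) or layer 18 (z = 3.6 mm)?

layer 18 (z = 3.6 mm)

Layer 24 (z = 4.8): the cone (r1=12→r2=2) has section circumradius 6.000 here — a regular 32-gon (area = (32/2)·6.000²·sin(360°/32) = 112.37 mm²). So its area = 112.37 mm². Layer 18 (z = 3.6): the cone contributes a regular 32-gon of circumradius 7.500 (interpolated between r1=12 and r2=2 at t=0.450) (area = (32/2)·7.500²·sin(360°/32) = 175.58 mm²). So its area = 175.58 mm². Layer 18 is larger (175.58 vs 112.37 mm²).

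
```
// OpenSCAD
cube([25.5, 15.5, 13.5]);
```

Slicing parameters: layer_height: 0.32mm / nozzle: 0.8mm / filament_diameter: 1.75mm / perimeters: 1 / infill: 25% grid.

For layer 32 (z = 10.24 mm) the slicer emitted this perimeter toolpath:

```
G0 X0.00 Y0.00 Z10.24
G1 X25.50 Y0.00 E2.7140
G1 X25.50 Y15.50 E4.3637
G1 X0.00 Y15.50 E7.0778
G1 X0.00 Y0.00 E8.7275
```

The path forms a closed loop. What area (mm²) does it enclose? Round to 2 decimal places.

395.25 mm²

Apply the shoelace formula to the sequence of (X, Y) vertices; enclosed area = 395.25 mm².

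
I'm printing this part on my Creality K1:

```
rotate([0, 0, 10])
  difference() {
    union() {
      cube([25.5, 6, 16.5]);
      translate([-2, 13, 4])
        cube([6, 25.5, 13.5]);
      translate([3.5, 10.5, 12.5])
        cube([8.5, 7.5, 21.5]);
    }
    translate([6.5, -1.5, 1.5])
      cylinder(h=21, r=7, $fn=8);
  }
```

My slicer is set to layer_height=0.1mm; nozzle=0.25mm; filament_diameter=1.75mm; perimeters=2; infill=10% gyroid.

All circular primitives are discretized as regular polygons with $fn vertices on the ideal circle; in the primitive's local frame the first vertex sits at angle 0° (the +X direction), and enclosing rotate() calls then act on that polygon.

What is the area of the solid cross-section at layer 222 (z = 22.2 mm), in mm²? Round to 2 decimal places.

63.75 mm²

At z = 22.2 mm: the cube does not reach this height (z outside [0, 16.5]); the cube at (-2, 13) is not intersected at this z (z outside [4, 17.5]); the cube at (3.5, 10.5) is present — its section is the full 8.5×7.5 rectangle (area 63.75 mm²); Merging all regions: only the 8.5×7.5 cube at (3.5, 10.5) is present, so the union is just that shape — area = 63.75 mm²; the cylinder at (6.5, -1.5): section is a regular 8-gon, circumradius r=7 (area = (8/2)·7.000²·sin(360°/8) = 138.59 mm²); After the difference (first − rest): starting from the result so far (63.75 mm²), the r=7 cylinder at (6.5, -1.5) misses the remaining region (no effect) — area = 63.75 mm²; (whole slice rotated 10° about Z — lengths, areas and connectivity unchanged). Overall, the cross-section is a single solid region. Net area = 63.75 mm².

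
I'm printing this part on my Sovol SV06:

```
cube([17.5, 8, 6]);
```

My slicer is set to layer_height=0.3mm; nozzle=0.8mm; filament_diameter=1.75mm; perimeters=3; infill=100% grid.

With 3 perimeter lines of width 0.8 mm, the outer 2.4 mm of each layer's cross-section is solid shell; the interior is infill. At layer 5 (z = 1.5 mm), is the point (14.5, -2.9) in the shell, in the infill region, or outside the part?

outside

At z = 1.5 mm: the 17.5×8 cube contributes its full rectangle. Overall, the cross-section is a single solid region. The nearest boundary edge runs (0.00, 0.00)→(17.50, 0.00); distance from the point to it = 2.90 mm. The point is not inside any of the regions above, so it lies outside the cross-section (2.90 mm from the nearest boundary).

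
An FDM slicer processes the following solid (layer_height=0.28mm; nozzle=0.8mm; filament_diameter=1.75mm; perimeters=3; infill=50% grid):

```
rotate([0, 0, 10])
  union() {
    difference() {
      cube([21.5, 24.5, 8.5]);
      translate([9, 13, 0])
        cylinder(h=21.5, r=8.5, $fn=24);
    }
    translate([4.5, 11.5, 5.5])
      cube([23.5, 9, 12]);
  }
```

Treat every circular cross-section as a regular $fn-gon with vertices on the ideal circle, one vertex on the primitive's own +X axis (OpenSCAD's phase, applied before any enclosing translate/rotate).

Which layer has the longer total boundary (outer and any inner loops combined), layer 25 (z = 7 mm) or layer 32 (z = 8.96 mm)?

Layer 25 (z = 7): the cube (footprint 21.5×24.5) is included at this height (perimeter 92.00 mm); the r=8.5 cylinder at (9, 13) contributes a regular 24-gon of circumradius 8.5 (perimeter = 2·24·8.500·sin(180°/24) = 53.25 mm); Taking the first minus the rest: starting from the 21.5×24.5 cube, the r=8.5 cylinder at (9, 13) lies wholly inside it (removes its full 224.40 mm² and its 53.25 mm outline becomes a hole wall) — boundary (outer + 1 inner loop) = 145.25 mm; the cube at (4.5, 11.5) (footprint 23.5×9) is included at this height (perimeter 65.00 mm); Taking the union: the regions partially overlap (shared area 46.37 mm²), so the edge portions inside another operand are dropped and the merged outline is re-measured after clipping — boundary (outer + 2 inner loops) = 176.13 mm; (rotated 10° about Z; rotation is an isometry so areas/perimeters/island counts are preserved). So its perimeter = 176.13 mm. Layer 32 (z = 8.96): the cube is absent (z outside [0, 8.5]); the r=8.5 cylinder at (9, 13) contributes a regular 24-gon of circumradius 8.5 (perimeter = 2·24·8.500·sin(180°/24) = 53.25 mm); Subtracting the remaining from the first: the first operand is absent here, so nothing remains; the 23.5×9 cube at (4.5, 11.5) contributes its full rectangle (perimeter 65.00 mm); Combining (union): only the 23.5×9 cube at (4.5, 11.5) is present, so the union is just that shape — boundary = 65.00 mm; (whole slice rotated 10° about Z — lengths, areas and connectivity unchanged). So its perimeter = 65.00 mm. Layer 25 is larger (176.13 vs 65.00 mm).

layer 25 (z = 7 mm)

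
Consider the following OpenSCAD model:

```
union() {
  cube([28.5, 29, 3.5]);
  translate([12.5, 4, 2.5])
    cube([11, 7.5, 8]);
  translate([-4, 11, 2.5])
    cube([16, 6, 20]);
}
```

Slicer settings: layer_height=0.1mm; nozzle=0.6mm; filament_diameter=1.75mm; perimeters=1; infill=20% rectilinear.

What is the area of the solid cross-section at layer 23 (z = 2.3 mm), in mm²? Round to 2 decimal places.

At z = 2.3 mm: the cube is present — its section is the full 28.5×29 rectangle (area 826.50 mm²); the cube at (12.5, 4) is not intersected at this z (z outside [2.5, 10.5]); the cube at (-4, 11) is absent (z outside [2.5, 22.5]); Taking the union: only the 28.5×29 cube is present, so the union is just that shape — area = 826.50 mm². Overall, the cross-section is a single solid region. Net area = 826.50 mm².

826.50 mm²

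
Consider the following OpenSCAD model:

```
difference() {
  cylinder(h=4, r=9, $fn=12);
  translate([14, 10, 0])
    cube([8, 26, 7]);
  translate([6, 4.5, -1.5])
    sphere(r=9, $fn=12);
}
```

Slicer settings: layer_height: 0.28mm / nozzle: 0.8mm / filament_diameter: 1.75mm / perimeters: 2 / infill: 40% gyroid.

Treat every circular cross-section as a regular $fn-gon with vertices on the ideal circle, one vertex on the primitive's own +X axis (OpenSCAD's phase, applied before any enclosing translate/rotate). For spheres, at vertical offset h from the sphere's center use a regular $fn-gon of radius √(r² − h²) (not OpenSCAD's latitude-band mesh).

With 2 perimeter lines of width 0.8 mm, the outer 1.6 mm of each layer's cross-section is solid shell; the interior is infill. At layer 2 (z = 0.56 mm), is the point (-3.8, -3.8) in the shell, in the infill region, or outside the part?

infill

At z = 0.56 mm: the r=9 cylinder contributes a regular 12-gon of circumradius 9; the cube at (14, 10) is present — its section is the full 8×26 rectangle; the r=9 sphere at (6, 4.5) slices to a regular 12-gon of circumradius 8.761 (√(r²−h²) with h=2.06 from center); Taking the first minus the rest: starting from the r=9 cylinder, the 8×26 cube at (14, 10) misses the remaining region (no effect); the r=9 sphere at (6, 4.5) partially overlaps it — only the 110.53 mm² overlap (of its 230.27 mm²) is removed, clipping the outline — 1 connected region. Overall, the cross-section is a single solid region. The nearest boundary edge runs (-4.50, -7.79)→(-7.79, -4.50); distance from the point to it = 3.32 mm. The point is inside the cross-section and 3.32 mm from the nearest boundary — more than the 1.6 mm shell width (2 × 0.8), so it's in the infill interior.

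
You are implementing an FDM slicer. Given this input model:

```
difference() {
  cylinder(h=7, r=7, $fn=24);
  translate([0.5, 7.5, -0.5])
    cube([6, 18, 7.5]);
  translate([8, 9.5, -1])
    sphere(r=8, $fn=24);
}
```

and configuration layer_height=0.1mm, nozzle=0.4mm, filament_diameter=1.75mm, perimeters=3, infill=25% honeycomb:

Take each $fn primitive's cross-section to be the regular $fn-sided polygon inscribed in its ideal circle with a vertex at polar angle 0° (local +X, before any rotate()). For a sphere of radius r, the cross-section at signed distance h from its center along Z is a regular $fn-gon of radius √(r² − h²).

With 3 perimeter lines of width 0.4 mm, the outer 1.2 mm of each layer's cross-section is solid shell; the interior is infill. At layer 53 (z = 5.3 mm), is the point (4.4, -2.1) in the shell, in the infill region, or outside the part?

infill

At z = 5.3 mm: the cylinder: section is a regular 24-gon, circumradius r=7; the cube at (0.5, 7.5) (footprint 6×18) is included at this height; the r=8 sphere at (8, 9.5) contributes a regular 24-gon of circumradius √(8²−6.3²) = 4.931; Taking the first minus the rest: starting from the r=7 cylinder, the 6×18 cube at (0.5, 7.5) misses the remaining region (no effect); the r=8 sphere at (8, 9.5) misses the remaining region (no effect) — 1 connected region. Overall, the cross-section is a single solid region. The nearest boundary edge runs (6.76, -1.81)→(6.06, -3.50); distance from the point to it = 2.07 mm. The point is inside the cross-section and 2.07 mm from the nearest boundary — more than the 1.2 mm shell width (3 × 0.4), so it's in the infill interior.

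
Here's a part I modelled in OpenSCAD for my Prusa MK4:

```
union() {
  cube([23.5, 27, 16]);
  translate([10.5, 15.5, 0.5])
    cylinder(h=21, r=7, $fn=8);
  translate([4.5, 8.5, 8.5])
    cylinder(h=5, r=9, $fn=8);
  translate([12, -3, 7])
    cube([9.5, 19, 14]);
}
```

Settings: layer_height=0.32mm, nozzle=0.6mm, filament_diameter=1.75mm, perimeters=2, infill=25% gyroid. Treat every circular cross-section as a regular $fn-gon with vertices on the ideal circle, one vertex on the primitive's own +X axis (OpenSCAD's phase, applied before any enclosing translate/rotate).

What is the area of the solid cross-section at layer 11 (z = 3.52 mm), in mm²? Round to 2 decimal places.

634.50 mm²

At z = 3.52 mm: the 23.5×27 cube contributes its full rectangle (area 634.50 mm²); the r=7 cylinder at (10.5, 15.5) gives a regular 8-gon of circumradius 7 (constant along its height) (area = (8/2)·7.000²·sin(360°/8) = 138.59 mm²); the cylinder at (4.5, 8.5) is absent (z outside [8.5, 13.5]); the cube at (12, -3) is absent (z outside [7, 21]); Taking the union: the r=7 cylinder at (10.5, 15.5) lies entirely inside the 23.5×27 cube, so the union is just the 23.5×27 cube — area = 634.50 mm². Overall, the cross-section is a single solid region. Net area = 634.50 mm².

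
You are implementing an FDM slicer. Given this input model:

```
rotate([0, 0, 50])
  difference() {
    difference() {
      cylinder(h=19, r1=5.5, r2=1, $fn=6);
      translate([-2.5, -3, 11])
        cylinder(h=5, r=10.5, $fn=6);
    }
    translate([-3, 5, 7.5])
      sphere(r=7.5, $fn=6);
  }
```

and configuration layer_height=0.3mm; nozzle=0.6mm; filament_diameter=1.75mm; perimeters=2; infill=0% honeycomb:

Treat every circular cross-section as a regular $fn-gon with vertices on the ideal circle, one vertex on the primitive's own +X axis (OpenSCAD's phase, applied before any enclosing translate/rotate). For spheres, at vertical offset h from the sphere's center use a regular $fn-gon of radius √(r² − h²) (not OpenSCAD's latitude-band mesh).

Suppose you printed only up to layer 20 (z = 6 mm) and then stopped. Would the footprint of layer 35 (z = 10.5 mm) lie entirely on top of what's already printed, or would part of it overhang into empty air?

part overhangs

Compare the two slices. At z = 6: the cone (r1=5.5→r2=1) has section circumradius 4.079 here — a regular 6-gon (area = (6/2)·4.079²·sin(360°/6) = 43.23 mm²); the cylinder at (-2.5, -3) does not reach this height (z outside [11, 16]); Taking the first minus the rest: none of the subtracted shapes is present at this height, so the cone is unchanged — area = 43.23 mm²; the r=7.5 sphere at (-3, 5) slices to a regular 6-gon of circumradius 7.348 (√(r²−h²) with h=1.5 from center) (area = (6/2)·7.348²·sin(360°/6) = 140.30 mm²); After the difference (first − rest): starting from that combined region (43.23 mm²), the r=7.5 sphere at (-3, 5) partially overlaps it — only the 25.13 mm² overlap (of its 140.30 mm²) is removed, clipping the outline — area = 18.10 mm²; (rotated 50° about Z; rotation is an isometry so areas/perimeters/island counts are preserved). At z = 10.5: the cone (r1=5.5→r2=1) has section circumradius 3.013 here — a regular 6-gon (area = (6/2)·3.013²·sin(360°/6) = 23.59 mm²); the cylinder at (-2.5, -3) is absent (z outside [11, 16]); Taking the first minus the rest: none of the subtracted shapes is present at this height, so the cone is unchanged — area = 23.59 mm²; the r=7.5 sphere at (-3, 5) slices to a regular 6-gon of circumradius 6.874 (√(r²−h²) with h=3 from center) (area = (6/2)·6.874²·sin(360°/6) = 122.76 mm²); Subtracting the remaining from the first: starting from that combined region (23.59 mm²), the r=7.5 sphere at (-3, 5) partially overlaps it — only the 13.30 mm² overlap (of its 122.76 mm²) is removed, clipping the outline — area = 10.28 mm²; (rotated 50° about Z; rotation is an isometry so areas/perimeters/island counts are preserved). Checking containment: at z = 10.5 the cross-section extends beyond the z = 6 cross-section by about 2.48 mm².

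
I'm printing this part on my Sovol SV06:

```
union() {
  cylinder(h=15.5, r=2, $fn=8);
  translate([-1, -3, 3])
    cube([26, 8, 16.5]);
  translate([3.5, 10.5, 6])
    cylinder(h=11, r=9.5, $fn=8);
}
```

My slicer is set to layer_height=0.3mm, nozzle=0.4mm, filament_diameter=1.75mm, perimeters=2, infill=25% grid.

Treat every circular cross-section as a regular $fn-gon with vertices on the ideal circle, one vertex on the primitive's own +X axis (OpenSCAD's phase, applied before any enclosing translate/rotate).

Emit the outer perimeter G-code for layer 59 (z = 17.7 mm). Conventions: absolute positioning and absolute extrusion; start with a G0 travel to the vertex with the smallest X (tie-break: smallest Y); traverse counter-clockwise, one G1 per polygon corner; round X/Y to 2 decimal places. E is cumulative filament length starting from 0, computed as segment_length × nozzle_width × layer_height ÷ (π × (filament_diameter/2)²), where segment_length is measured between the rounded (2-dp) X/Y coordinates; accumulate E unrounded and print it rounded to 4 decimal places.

At z = 17.7 mm: the cylinder is absent (z outside [0, 15.5]); the cube at (-1, -3) is present — its section is the full 26×8 rectangle; the cylinder at (3.5, 10.5) is not intersected at this z (z outside [6, 17]); Taking the union: only the 26×8 cube at (-1, -3) is present, so the union is just that shape — 1 connected region. The outline is a single polygon with 4 vertices. Extrusion per mm of travel: 0.4 × 0.3 / (π × 0.875²) = 0.049890. Accumulating E over each segment gives final E = 3.3925.

G0 X-1.00 Y-3.00 Z17.70
G1 X25.00 Y-3.00 E1.2971
G1 X25.00 Y5.00 E1.6963
G1 X-1.00 Y5.00 E2.9934
G1 X-1.00 Y-3.00 E3.3925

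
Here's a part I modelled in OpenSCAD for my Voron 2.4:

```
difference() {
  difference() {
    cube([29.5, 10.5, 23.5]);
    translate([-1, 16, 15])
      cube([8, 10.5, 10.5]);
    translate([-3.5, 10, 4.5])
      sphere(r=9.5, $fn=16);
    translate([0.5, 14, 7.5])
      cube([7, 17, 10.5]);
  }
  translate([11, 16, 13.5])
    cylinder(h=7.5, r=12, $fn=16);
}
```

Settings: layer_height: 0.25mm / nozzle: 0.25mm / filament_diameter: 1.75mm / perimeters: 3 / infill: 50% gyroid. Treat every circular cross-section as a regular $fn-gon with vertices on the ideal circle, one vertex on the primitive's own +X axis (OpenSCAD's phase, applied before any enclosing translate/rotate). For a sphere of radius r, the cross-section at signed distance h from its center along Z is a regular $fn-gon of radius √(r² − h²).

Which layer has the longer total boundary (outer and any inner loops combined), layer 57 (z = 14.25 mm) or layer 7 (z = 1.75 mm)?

Layer 57 (z = 14.25): the 29.5×10.5 cube contributes its full rectangle (perimeter 80.00 mm); the cube at (-1, 16) is absent (z outside [15, 25.5]); the sphere at (-3.5, 10) does not reach this height (|z−center|=9.750 > r=9.5); the 7×17 cube at (0.5, 14) contributes its full rectangle (perimeter 48.00 mm); After the difference (first − rest): starting from the 29.5×10.5 cube, the 7×17 cube at (0.5, 14) misses the remaining region (no effect) — boundary = 80.00 mm; the cylinder at (11, 16): section is a regular 16-gon, circumradius r=12 (perimeter = 2·16·12.000·sin(180°/16) = 74.91 mm); Subtracting the remaining from the first: starting from that combined region, the r=12 cylinder at (11, 16) partially overlaps it — only the 94.83 mm² overlap (of its 440.85 mm²) is removed, clipping the outline — boundary = 84.95 mm. So its perimeter = 84.95 mm. Layer 7 (z = 1.75): the cube (footprint 29.5×10.5) is included at this height (perimeter 80.00 mm); the cube at (-1, 16) is not intersected at this z (z outside [15, 25.5]); the r=9.5 sphere at (-3.5, 10) contributes a regular 16-gon of circumradius √(9.5²−2.75²) = 9.093 (perimeter = 2·16·9.093·sin(180°/16) = 56.77 mm); the cube at (0.5, 14) is absent (z outside [7.5, 18]); After the difference (first − rest): starting from the 29.5×10.5 cube, the r=9.5 sphere at (-3.5, 10) partially overlaps it — only the 35.45 mm² overlap (of its 253.15 mm²) is removed, clipping the outline — boundary = 76.75 mm; the cylinder at (11, 16) is not intersected at this z (z outside [13.5, 21]); Taking the first minus the rest: none of the subtracted shapes is present at this height, so the result so far is unchanged — boundary = 76.75 mm. So its perimeter = 76.75 mm. Layer 57 is larger (84.95 vs 76.75 mm).

layer 57 (z = 14.25 mm)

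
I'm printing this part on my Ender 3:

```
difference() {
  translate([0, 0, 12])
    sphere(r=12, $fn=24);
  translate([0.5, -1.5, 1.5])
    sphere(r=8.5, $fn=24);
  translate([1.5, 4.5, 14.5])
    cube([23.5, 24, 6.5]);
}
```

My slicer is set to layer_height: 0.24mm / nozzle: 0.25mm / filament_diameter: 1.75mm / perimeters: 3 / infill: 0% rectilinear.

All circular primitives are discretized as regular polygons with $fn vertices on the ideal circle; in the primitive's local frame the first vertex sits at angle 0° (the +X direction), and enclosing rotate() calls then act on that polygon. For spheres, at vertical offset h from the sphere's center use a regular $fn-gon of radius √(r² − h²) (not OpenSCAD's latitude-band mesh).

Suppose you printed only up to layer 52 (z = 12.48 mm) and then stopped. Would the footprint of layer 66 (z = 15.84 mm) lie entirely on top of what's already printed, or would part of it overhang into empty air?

Compare the two slices. At z = 12.48: the sphere: section is a regular 24-gon, circumradius = √(r²−h²) = √(12²−0.48²) = 11.990 (area = (24/2)·11.990²·sin(360°/24) = 446.52 mm²); the sphere at (0.5, -1.5) is absent (|z−center|=10.980 > r=8.5); the cube at (1.5, 4.5) is not intersected at this z (z outside [14.5, 21]); Taking the first minus the rest: none of the subtracted shapes is present at this height, so the r=12 sphere is unchanged — area = 446.52 mm². At z = 15.84: the sphere: section is a regular 24-gon, circumradius = √(r²−h²) = √(12²−3.84²) = 11.369 (area = (24/2)·11.369²·sin(360°/24) = 401.44 mm²); the sphere at (0.5, -1.5) is absent (|z−center|=14.340 > r=8.5); the 23.5×24 cube at (1.5, 4.5) contributes its full rectangle (area 564.00 mm²); After the difference (first − rest): starting from the r=12 sphere (401.44 mm²), the 23.5×24 cube at (1.5, 4.5) partially overlaps it — only the 40.72 mm² overlap (of its 564.00 mm²) is removed, clipping the outline — area = 360.72 mm². Checking containment: the cross-section at z = 15.84 is a subset of the cross-section at z = 12.48.

entirely on top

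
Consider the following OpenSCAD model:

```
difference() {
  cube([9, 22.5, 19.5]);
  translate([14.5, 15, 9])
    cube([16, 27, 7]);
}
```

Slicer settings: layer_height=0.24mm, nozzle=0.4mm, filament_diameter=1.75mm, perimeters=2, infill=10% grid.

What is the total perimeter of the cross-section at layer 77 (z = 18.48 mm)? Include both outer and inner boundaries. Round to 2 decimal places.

At z = 18.48 mm: the 9×22.5 cube contributes its full rectangle (perimeter 63.00 mm); the cube at (14.5, 15) is not intersected at this z (z outside [9, 16]); Subtracting the remaining from the first: none of the subtracted shapes is present at this height, so the 9×22.5 cube is unchanged — boundary = 63.00 mm. Overall, the cross-section is a single solid region. Total boundary length (outer) = 63.00 mm.

63.00 mm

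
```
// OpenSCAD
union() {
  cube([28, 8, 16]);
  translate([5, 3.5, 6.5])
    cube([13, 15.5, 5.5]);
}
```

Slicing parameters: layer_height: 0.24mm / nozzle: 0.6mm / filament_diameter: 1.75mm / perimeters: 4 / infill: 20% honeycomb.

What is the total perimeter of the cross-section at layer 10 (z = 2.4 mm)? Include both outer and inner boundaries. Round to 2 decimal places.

At z = 2.4 mm: the 28×8 cube contributes its full rectangle (perimeter 72.00 mm); the cube at (5, 3.5) does not reach this height (z outside [6.5, 12]); Combining (union): only the 28×8 cube is present, so the union is just that shape — boundary = 72.00 mm. Overall, the cross-section is a single solid region. Total boundary length (outer) = 72.00 mm.

72.00 mm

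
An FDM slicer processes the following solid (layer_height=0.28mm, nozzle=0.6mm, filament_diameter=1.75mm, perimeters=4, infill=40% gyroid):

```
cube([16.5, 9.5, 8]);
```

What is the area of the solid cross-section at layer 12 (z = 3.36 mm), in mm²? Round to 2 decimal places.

156.75 mm²

At z = 3.36 mm: the cube (footprint 16.5×9.5) is included at this height (area 156.75 mm²). Overall, the cross-section is a single solid region. Net area = 156.75 mm².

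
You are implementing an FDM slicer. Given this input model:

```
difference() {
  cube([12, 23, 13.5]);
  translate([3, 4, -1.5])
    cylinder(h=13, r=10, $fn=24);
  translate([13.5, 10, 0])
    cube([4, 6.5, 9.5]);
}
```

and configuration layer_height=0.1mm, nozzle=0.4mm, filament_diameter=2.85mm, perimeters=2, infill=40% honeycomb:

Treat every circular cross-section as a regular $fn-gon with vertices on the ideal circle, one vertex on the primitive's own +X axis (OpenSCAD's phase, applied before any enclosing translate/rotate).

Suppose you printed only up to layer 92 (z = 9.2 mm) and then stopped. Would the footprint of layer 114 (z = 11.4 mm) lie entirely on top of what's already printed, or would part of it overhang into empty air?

Compare the two slices. At z = 9.2: the 12×23 cube contributes its full rectangle (area 276.00 mm²); the r=10 cylinder at (3, 4) contributes a regular 24-gon of circumradius 10 (area = (24/2)·10.000²·sin(360°/24) = 310.58 mm²); the cube at (13.5, 10) (footprint 4×6.5) is included at this height (area 26.00 mm²); After the difference (first − rest): starting from the 12×23 cube (276.00 mm²), the r=10 cylinder at (3, 4) partially overlaps it — only the 152.36 mm² overlap (of its 310.58 mm²) is removed, clipping the outline; the 4×6.5 cube at (13.5, 10) misses the remaining region (no effect) — area = 123.64 mm². At z = 11.4: the cube (footprint 12×23) is included at this height (area 276.00 mm²); the r=10 cylinder at (3, 4) contributes a regular 24-gon of circumradius 10 (area = (24/2)·10.000²·sin(360°/24) = 310.58 mm²); the cube at (13.5, 10) does not reach this height (z outside [0, 9.5]); Subtracting the remaining from the first: starting from the 12×23 cube (276.00 mm²), the r=10 cylinder at (3, 4) partially overlaps it — only the 152.36 mm² overlap (of its 310.58 mm²) is removed, clipping the outline — area = 123.64 mm². Checking containment: the cross-section at z = 11.4 is a subset of the cross-section at z = 9.2.

entirely on top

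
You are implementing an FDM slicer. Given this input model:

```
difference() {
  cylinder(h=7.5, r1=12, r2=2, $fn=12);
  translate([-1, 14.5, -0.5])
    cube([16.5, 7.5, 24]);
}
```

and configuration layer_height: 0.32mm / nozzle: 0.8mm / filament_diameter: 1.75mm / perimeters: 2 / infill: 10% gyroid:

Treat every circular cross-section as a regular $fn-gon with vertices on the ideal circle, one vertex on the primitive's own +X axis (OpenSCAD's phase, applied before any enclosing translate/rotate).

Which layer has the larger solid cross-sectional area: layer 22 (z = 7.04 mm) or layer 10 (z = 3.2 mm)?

Layer 22 (z = 7.04): the cone contributes a regular 12-gon of circumradius 2.613 (interpolated between r1=12 and r2=2 at t=0.939) (area = (12/2)·2.613²·sin(360°/12) = 20.49 mm²); the cube at (-1, 14.5) is present — its section is the full 16.5×7.5 rectangle (area 123.75 mm²); Taking the first minus the rest: starting from the cone (20.49 mm²), the 16.5×7.5 cube at (-1, 14.5) misses the remaining region (no effect) — area = 20.49 mm². So its area = 20.49 mm². Layer 10 (z = 3.2): the cone: at t=0.427 of its height the radius interpolates to r₁+(r₂−r₁)t = 7.733, giving a regular 12-gon of that circumradius (area = (12/2)·7.733²·sin(360°/12) = 179.41 mm²); the cube at (-1, 14.5) (footprint 16.5×7.5) is included at this height (area 123.75 mm²); Taking the first minus the rest: starting from the cone (179.41 mm²), the 16.5×7.5 cube at (-1, 14.5) misses the remaining region (no effect) — area = 179.41 mm². So its area = 179.41 mm². Layer 10 is larger (179.41 vs 20.49 mm²).

layer 10 (z = 3.2 mm)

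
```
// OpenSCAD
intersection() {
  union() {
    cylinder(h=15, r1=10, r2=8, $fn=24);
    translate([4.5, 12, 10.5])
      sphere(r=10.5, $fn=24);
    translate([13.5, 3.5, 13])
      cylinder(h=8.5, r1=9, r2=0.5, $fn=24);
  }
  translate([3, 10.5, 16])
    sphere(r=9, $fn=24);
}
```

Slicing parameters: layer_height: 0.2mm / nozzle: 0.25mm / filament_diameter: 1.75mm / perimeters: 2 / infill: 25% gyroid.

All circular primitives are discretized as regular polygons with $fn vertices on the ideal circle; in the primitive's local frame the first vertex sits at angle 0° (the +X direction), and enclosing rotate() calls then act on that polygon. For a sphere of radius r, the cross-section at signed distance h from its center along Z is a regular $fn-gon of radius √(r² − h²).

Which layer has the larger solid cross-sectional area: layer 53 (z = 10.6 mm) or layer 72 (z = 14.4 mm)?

layer 72 (z = 14.4 mm)

Layer 53 (z = 10.6): the cone contributes a regular 24-gon of circumradius 8.587 (interpolated between r1=10 and r2=8 at t=0.707) (area = (24/2)·8.587²·sin(360°/24) = 229.00 mm²); the sphere at (4.5, 12): section is a regular 24-gon, circumradius = √(r²−h²) = √(10.5²−0.1²) = 10.500 (area = (24/2)·10.500²·sin(360°/24) = 342.39 mm²); the cone at (13.5, 3.5) is not intersected at this z (z outside [13, 21.5]); Combining (union): the regions partially overlap — summed areas 571.38 mm² minus the doubly-counted overlap 59.21 mm² gives 512.17 mm² — area = 512.17 mm²; the r=9 sphere at (3, 10.5) contributes a regular 24-gon of circumradius √(9²−5.4²) = 7.200 (area = (24/2)·7.200²·sin(360°/24) = 161.01 mm²); Keeping only the common overlap: the r=9 sphere at (3, 10.5) lies inside that combined region, so the common part is the r=9 sphere at (3, 10.5) itself — area = 161.01 mm². So its area = 161.01 mm². Layer 72 (z = 14.4): the cone contributes a regular 24-gon of circumradius 8.080 (interpolated between r1=10 and r2=8 at t=0.960) (area = (24/2)·8.080²·sin(360°/24) = 202.77 mm²); the r=10.5 sphere at (4.5, 12) contributes a regular 24-gon of circumradius √(10.5²−3.9²) = 9.749 (area = (24/2)·9.749²·sin(360°/24) = 295.18 mm²); the cone at (13.5, 3.5) (r1=9→r2=0.5) has section circumradius 7.600 here — a regular 24-gon (area = (24/2)·7.600²·sin(360°/24) = 179.39 mm²); Merging all regions: the regions partially overlap — summed areas 677.34 mm² minus the doubly-counted overlap 86.02 mm² gives 591.32 mm² — area = 591.32 mm²; the r=9 sphere at (3, 10.5) slices to a regular 24-gon of circumradius 8.857 (√(r²−h²) with h=1.6 from center) (area = (24/2)·8.857²·sin(360°/24) = 243.62 mm²); After intersecting: the r=9 sphere at (3, 10.5) partially overlaps the result so far; clipping to the common part keeps 238.31 mm² — area = 238.31 mm². So its area = 238.31 mm². Layer 72 is larger (238.31 vs 161.01 mm²).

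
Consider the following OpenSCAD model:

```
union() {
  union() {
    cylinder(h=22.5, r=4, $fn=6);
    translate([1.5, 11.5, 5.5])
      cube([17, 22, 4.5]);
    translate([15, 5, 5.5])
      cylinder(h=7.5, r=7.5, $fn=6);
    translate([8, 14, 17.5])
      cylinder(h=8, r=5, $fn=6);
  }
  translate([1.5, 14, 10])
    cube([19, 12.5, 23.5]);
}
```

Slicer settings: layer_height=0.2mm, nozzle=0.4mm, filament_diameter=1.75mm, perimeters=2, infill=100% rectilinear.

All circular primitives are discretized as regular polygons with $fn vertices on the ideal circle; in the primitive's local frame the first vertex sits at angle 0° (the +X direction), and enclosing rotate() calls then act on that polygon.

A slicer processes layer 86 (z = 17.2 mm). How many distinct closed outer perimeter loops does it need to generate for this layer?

At z = 17.2 mm: the r=4 cylinder gives a regular 6-gon of circumradius 4 (constant along its height); the cube at (1.5, 11.5) does not reach this height (z outside [5.5, 10]); the cylinder at (15, 5) is absent (z outside [5.5, 13]); the cylinder at (8, 14) is not intersected at this z (z outside [17.5, 25.5]); Combining (union): only the r=4 cylinder is present, so the union is just that shape — 1 connected region; the 19×12.5 cube at (1.5, 14) contributes its full rectangle; Taking the union: the 2 present regions are separate (no shared area or edge), so areas and boundary lengths simply add and each stays a separate island — 2 connected regions. The result has 2 disconnected regions.

2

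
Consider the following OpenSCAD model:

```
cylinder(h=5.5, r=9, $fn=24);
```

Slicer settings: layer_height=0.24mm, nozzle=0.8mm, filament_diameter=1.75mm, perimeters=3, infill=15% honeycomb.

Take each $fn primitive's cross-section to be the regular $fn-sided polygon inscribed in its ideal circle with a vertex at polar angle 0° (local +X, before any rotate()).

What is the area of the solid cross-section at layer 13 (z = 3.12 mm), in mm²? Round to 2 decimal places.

251.57 mm²

At z = 3.12 mm: the cylinder: section is a regular 24-gon, circumradius r=9 (area = (24/2)·9.000²·sin(360°/24) = 251.57 mm²). Overall, the cross-section is a single solid region. Net area = 251.57 mm².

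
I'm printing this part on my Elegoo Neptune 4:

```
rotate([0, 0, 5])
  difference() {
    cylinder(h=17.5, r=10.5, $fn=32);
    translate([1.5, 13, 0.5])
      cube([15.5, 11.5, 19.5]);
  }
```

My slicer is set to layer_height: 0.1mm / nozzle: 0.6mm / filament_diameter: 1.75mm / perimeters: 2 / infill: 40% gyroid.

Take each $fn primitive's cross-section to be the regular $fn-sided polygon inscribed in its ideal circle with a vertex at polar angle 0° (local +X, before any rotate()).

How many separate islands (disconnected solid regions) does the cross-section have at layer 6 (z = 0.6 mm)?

At z = 0.6 mm: the cylinder: section is a regular 32-gon, circumradius r=10.5; the cube at (1.5, 13) is present — its section is the full 15.5×11.5 rectangle; Subtracting the remaining from the first: starting from the r=10.5 cylinder, the 15.5×11.5 cube at (1.5, 13) misses the remaining region (no effect) — 1 connected region; (rotated 5° about Z; rotation is an isometry so areas/perimeters/island counts are preserved). Overall, the cross-section is a single solid region. Island count = 1.

1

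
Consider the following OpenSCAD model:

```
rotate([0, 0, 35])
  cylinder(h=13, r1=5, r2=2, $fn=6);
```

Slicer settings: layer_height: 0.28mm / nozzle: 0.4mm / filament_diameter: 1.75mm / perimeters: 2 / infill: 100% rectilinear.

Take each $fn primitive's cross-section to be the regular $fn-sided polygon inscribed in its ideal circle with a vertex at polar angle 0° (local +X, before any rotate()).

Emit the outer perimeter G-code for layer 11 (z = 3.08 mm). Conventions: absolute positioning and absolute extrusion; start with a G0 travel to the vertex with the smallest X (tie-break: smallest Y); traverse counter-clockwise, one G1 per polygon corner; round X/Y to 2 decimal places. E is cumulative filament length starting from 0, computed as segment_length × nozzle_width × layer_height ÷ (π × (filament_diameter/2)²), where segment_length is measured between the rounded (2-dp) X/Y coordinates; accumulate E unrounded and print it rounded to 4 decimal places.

At z = 3.08 mm: the cone: at t=0.237 of its height the radius interpolates to r₁+(r₂−r₁)t = 4.289, giving a regular 6-gon of that circumradius; (whole slice rotated 35° about Z — lengths, areas and connectivity unchanged). The outline is a single polygon with 6 vertices. Extrusion per mm of travel: 0.4 × 0.28 / (π × 0.875²) = 0.046564. Accumulating E over each segment gives final E = 1.1979.

G0 X-3.89 Y1.81 Z3.08
G1 X-3.51 Y-2.46 E0.1996
G1 X0.37 Y-4.27 E0.3990
G1 X3.89 Y-1.81 E0.5989
G1 X3.51 Y2.46 E0.7986
G1 X-0.37 Y4.27 E0.9979
G1 X-3.89 Y1.81 E1.1979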